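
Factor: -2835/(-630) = 2^(-1) * 3^2 = 9/2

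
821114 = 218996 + 602118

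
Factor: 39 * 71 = 3^1 * 13^1 * 71^1 = 2769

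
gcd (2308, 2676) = 4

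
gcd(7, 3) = 1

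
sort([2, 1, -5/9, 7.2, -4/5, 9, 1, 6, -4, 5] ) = [-4, -4/5, -5/9, 1, 1, 2, 5, 6, 7.2, 9] 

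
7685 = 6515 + 1170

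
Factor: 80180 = 2^2*5^1*19^1*211^1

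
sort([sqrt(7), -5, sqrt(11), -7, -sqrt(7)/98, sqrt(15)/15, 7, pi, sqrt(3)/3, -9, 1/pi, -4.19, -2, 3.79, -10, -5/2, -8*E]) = [-8*E, -10, -9, -7, -5, -4.19, -5/2, -2, -sqrt(7)/98, sqrt(15)/15, 1/pi, sqrt(3)/3, sqrt(7), pi, sqrt(11), 3.79, 7]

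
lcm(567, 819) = 7371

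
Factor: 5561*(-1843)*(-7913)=19^1*41^1*67^1*83^1*97^1*193^1=81099727699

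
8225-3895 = 4330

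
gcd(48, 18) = 6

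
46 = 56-10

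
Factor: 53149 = 53149^1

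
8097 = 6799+1298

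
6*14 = 84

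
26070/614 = 13035/307 ≈ 42.46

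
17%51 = 17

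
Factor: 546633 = 3^2*60737^1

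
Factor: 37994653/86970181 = 17^(-1)*197^(-1)*467^1*25969^(-1)*81359^1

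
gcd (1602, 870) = 6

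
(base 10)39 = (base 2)100111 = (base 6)103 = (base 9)43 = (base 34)15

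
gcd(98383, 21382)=1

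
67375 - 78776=-11401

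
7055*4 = 28220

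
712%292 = 128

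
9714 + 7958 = 17672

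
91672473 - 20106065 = 71566408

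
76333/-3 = -25444 - 1/3 ≈ -25444.33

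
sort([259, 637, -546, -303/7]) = [-546, -303/7, 259, 637]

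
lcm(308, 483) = 21252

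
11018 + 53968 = 64986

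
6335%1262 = 25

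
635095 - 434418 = 200677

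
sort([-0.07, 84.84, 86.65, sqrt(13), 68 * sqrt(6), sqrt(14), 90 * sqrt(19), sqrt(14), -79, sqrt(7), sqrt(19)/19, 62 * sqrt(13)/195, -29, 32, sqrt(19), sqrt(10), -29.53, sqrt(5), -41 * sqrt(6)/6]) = [-79, -29.53, -29, -41 * sqrt(6)/6, -0.07, sqrt(19)/19, 62 * sqrt(13)/195, sqrt(5), sqrt(7), sqrt(10), sqrt(13), sqrt(14), sqrt(14), sqrt(19), 32, 84.84, 86.65, 68 * sqrt(6), 90 * sqrt(19)]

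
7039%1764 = 1747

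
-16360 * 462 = -7558320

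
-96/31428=-8/2619 ≈ -0.00305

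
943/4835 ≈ 0.195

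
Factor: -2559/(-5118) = 2^(-1) = 1/2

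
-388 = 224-612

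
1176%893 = 283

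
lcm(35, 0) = 0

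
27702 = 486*57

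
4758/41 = 116 + 2/41≈116.05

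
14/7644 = 1/546 ≈ 0.00183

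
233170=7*33310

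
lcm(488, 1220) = 2440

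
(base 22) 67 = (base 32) 4b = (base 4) 2023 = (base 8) 213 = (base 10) 139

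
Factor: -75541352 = -1 * 2^3 * 41^1 * 230309^1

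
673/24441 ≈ 0.0275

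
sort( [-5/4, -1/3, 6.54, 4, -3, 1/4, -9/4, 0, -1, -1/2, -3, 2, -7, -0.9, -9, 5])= [-9, -7, -3, -3, -9/4, -5/4, -1, -0.9, -1/2, -1/3, 0, 1/4, 2, 4, 5, 6.54]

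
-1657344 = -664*2496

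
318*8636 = 2746248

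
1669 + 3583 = 5252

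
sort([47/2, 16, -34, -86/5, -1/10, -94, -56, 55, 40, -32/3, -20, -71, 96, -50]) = [-94, -71, -56, -50, -34, -20, -86/5, -32/3, -1/10, 16, 47/2, 40, 55, 96]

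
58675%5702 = 1655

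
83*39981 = 3318423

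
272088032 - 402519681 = -130431649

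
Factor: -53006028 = -1 * 2^2 * 3^1 * 4417169^1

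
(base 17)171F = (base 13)3230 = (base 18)1392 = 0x1B38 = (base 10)6968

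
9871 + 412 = 10283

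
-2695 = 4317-7012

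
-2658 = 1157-3815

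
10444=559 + 9885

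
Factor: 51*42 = 2^1*3^2*7^1*17^1 = 2142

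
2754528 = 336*8198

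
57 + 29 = 86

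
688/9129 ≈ 0.0754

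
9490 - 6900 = 2590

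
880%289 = 13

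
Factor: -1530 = -1*2^1*3^2*5^1*17^1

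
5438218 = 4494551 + 943667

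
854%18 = 8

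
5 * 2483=12415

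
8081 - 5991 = 2090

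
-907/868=-1 - 39/868≈-1.04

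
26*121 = 3146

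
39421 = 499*79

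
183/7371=61/2457 ≈ 0.0248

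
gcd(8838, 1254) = 6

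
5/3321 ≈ 0.00151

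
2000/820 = 100/41 ≈ 2.44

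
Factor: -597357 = -1*3^2*66373^1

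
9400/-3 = -3133 - 1/3 ≈ -3133.33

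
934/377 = 2 + 180/377 ≈ 2.48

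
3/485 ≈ 0.00619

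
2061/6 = 687/2 = 343.50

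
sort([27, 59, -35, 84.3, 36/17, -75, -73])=[-75, -73, -35, 36/17, 27, 59, 84.3]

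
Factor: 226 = 2^1 * 113^1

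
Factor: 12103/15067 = 7^2*61^(-1) = 49/61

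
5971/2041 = 2+1889/2041 ≈ 2.93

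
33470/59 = 567+17/59 ≈ 567.29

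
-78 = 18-96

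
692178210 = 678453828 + 13724382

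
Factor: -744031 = -1 * 31^1 * 24001^1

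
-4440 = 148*(-30)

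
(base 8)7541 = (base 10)3937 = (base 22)82l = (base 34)3dr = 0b111101100001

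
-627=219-846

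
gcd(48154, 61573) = 1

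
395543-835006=-439463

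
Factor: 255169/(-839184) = -1 * 2^(-4) * 3^(-1) * 109^1 * 2341^1 * 17483^(-1)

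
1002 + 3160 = 4162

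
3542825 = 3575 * 991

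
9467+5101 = 14568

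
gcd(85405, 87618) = 1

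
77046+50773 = 127819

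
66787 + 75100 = 141887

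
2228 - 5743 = -3515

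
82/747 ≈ 0.110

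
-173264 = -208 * 833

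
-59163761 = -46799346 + -12364415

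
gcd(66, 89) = 1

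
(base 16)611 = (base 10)1553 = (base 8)3021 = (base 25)2c3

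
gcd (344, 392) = 8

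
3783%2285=1498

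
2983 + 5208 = 8191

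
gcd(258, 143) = 1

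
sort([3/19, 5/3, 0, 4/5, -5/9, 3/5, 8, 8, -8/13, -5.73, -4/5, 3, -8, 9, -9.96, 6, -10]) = [-10, -9.96, -8, -5.73, -4/5, -8/13, -5/9, 0, 3/19, 3/5, 4/5, 5/3, 3, 6, 8, 8, 9]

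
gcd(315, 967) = 1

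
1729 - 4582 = -2853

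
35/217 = 5/31 ≈ 0.161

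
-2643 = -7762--5119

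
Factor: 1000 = 2^3*5^3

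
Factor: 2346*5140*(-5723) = -1*2^3*3^1*5^1*17^1*23^1*59^1*97^1*257^1 = -69010452120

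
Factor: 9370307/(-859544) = -1*2^(-3)*7^(-1)*15349^(-1)*9370307^1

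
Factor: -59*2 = -1*2^1*59^1 = -118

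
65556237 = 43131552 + 22424685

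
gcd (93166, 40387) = 1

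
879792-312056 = 567736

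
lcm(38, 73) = 2774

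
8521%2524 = 949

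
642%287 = 68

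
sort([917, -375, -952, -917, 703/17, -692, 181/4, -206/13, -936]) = [-952, -936, -917, -692, -375, -206/13, 703/17, 181/4, 917]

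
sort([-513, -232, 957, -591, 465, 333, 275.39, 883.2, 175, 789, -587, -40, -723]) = [-723, -591, -587, -513, -232, -40, 175, 275.39, 333, 465, 789, 883.2, 957]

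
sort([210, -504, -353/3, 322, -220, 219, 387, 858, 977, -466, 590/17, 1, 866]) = [-504, -466, -220, -353/3, 1, 590/17, 210, 219, 322, 387, 858, 866, 977]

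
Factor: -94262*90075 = -1*2^1*3^1*5^2*7^1*1201^1*6733^1 = -8490649650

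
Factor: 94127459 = 599^1 * 157141^1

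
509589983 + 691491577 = 1201081560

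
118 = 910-792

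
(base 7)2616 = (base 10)993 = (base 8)1741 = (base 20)29d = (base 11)823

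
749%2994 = 749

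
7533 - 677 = 6856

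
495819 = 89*5571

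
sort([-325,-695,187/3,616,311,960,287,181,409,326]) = [-695,-325,187/3,181,287,311,326,409,616,960]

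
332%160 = 12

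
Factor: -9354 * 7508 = -1 * 2^3 * 3^1 * 1559^1 * 1877^1 = -70229832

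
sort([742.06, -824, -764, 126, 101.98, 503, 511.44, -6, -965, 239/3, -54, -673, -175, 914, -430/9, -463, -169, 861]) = [-965, -824, -764, -673, -463, -175, -169, -54, -430/9, -6, 239/3, 101.98, 126, 503, 511.44, 742.06, 861, 914]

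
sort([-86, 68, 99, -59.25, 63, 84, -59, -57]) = [-86, -59.25, -59, -57, 63, 68, 84, 99]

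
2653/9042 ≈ 0.293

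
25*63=1575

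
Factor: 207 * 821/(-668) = -1 * 2^(-2) * 3^2 * 23^1 * 167^(-1) * 821^1 = -169947/668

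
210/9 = 23 + 1/3 ≈ 23.33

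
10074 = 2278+7796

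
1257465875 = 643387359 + 614078516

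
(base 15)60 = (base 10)90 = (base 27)39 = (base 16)5a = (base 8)132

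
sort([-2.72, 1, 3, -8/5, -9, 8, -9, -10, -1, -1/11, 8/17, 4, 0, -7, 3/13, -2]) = [-10, -9, -9, -7, -2.72, -2, -8/5, -1, -1/11, 0, 3/13, 8/17, 1, 3, 4, 8]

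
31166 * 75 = 2337450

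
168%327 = 168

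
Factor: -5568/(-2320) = 2^2*3^1*5^(-1) = 12/5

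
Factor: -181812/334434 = -1*2^1*109^1*401^(-1) = -218/401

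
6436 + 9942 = 16378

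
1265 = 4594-3329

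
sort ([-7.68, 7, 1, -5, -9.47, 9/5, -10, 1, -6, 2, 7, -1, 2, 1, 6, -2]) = [-10, -9.47, -7.68, -6, -5, -2, -1, 1, 1, 1, 9/5, 2, 2, 6, 7, 7]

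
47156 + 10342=57498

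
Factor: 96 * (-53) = -1 * 2^5 * 3^1 * 53^1 = -5088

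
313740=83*3780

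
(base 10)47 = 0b101111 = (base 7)65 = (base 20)27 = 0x2f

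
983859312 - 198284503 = 785574809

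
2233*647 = 1444751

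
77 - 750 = -673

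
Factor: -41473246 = -1*2^1*20736623^1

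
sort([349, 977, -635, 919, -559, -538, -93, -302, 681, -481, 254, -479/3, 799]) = [-635, -559, -538, -481, -302, -479/3, -93, 254, 349, 681, 799, 919, 977]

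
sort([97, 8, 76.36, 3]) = [3, 8, 76.36, 97]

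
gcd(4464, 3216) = 48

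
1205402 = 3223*374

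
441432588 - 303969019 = 137463569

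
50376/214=235+43/107 ≈ 235.40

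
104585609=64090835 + 40494774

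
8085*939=7591815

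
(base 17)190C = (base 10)7526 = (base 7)30641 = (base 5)220101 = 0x1D66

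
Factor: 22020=2^2*3^1*5^1*367^1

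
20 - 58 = -38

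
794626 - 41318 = 753308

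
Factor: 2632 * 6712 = 2^6 * 7^1 * 47^1 * 839^1 = 17665984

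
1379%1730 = 1379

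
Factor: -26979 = -1*3^1*17^1*23^2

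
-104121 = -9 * 11569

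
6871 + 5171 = 12042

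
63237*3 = 189711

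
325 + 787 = 1112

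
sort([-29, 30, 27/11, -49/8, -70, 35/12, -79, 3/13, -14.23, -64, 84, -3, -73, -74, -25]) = [-79, -74, -73, -70, -64, -29, -25, -14.23, -49/8, -3, 3/13, 27/11, 35/12, 30, 84]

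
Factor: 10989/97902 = 2^(-1)*7^(-2)*11^1 = 11/98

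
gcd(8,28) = 4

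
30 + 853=883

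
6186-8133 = -1947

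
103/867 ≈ 0.119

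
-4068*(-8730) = 35513640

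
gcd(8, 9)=1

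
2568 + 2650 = 5218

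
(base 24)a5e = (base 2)1011100000110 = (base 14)2210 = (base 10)5894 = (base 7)23120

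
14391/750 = 4797/250 ≈ 19.19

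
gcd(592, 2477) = 1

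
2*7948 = 15896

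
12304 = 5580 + 6724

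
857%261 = 74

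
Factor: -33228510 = -1*2^1*3^1*5^1*7^1*158231^1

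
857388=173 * 4956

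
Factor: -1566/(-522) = 3^1 = 3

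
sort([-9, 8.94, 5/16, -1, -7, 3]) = [-9, -7, -1, 5/16, 3, 8.94]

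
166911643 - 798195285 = -631283642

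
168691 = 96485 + 72206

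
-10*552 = -5520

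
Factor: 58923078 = 2^1 * 3^1 * 9820513^1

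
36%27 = 9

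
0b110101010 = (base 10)426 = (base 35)c6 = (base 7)1146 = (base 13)26a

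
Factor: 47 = 47^1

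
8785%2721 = 622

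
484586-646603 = -162017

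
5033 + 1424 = 6457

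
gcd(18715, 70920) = 985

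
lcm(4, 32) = 32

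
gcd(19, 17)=1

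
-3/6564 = -1/2188 ≈ -0.000457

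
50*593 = 29650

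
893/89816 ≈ 0.00994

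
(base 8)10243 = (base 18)d2b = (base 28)5c3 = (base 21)9dh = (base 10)4259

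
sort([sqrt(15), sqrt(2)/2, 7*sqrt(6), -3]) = [-3, sqrt(2)/2, sqrt(15), 7*sqrt(6)]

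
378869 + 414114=792983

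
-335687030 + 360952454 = 25265424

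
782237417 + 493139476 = 1275376893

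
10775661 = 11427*943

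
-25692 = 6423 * (-4)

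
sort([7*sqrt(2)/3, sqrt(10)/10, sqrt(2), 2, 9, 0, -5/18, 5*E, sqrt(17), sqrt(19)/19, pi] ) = [-5/18, 0, sqrt(19)/19, sqrt(10)/10, sqrt(2), 2, pi, 7*sqrt(2)/3, sqrt(17), 9, 5*E] 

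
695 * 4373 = 3039235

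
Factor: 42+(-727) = -1*5^1*137^1 = -685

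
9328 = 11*848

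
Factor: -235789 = -1*235789^1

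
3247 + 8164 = 11411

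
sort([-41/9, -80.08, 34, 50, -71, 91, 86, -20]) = [-80.08, -71, -20, -41/9, 34, 50, 86, 91]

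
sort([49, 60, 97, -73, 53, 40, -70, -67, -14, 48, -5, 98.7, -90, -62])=[-90, -73, -70, -67, -62, -14, -5, 40, 48, 49, 53, 60, 97, 98.7]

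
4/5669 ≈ 0.000706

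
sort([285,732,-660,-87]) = [-660,-87,285,732]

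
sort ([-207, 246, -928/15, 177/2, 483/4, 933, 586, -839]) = [-839, -207, -928/15, 177/2, 483/4, 246, 586, 933]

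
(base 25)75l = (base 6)32533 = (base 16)11a9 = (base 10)4521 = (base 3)20012110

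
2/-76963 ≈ -0.0000260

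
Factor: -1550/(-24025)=2^1 * 31^(-1)=2/31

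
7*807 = 5649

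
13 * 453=5889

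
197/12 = 16 + 5/12 ≈ 16.42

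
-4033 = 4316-8349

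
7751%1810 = 511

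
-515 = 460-975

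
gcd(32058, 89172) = 18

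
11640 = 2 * 5820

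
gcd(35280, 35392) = 112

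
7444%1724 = 548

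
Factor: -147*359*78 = -1*2^1*3^2*7^2*13^1*359^1 = -4116294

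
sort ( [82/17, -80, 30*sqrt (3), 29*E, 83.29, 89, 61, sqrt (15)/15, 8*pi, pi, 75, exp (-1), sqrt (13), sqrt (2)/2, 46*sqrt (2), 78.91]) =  [-80, sqrt (15)/15, exp (-1), sqrt (2)/2, pi, sqrt (13), 82/17, 8*pi, 30*sqrt (3), 61, 46*sqrt (2), 75, 29*E, 78.91, 83.29, 89]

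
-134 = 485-619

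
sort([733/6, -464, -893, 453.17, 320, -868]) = [-893, -868, -464, 733/6, 320, 453.17]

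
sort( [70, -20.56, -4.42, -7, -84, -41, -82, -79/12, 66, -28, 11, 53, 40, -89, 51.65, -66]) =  [-89, -84, -82, -66, -41, -28, -20.56, -7, -79/12, -4.42, 11, 40, 51.65, 53, 66, 70]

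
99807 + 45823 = 145630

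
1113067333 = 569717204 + 543350129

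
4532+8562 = 13094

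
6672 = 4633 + 2039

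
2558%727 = 377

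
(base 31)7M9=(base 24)CL2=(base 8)16372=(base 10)7418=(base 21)GH5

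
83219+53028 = 136247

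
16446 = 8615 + 7831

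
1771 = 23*77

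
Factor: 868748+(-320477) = 3^2*60919^1 = 548271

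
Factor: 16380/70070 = 2^1*3^2*7^(-1)*11^(-1) = 18/77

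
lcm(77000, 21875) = 1925000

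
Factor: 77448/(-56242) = -1*2^2*3^1*7^1*61^(-1) = -84/61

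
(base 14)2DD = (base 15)292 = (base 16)24B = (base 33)HQ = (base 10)587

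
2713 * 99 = 268587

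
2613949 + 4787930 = 7401879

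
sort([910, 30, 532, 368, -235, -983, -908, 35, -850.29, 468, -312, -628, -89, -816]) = [-983, -908, -850.29, -816, -628, -312, -235, -89, 30, 35, 368, 468, 532, 910]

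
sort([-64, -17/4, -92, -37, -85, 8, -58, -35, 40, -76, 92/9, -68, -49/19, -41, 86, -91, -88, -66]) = [-92, -91, -88, -85, -76, -68, -66, -64, -58, -41, -37, -35, -17/4, -49/19, 8, 92/9, 40, 86]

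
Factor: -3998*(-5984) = 2^6*11^1*17^1*1999^1 = 23924032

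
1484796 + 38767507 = 40252303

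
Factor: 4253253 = 3^1*1417751^1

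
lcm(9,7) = 63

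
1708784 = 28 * 61028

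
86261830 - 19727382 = 66534448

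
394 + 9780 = 10174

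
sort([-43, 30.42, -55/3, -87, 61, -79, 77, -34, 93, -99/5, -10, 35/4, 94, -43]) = [-87, -79, -43, -43, -34, -99/5, -55/3, -10, 35/4, 30.42, 61, 77, 93, 94]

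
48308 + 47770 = 96078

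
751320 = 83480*9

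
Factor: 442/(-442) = -1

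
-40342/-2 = 20171 = 20171.00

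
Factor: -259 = -1*7^1*37^1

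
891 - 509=382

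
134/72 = 67/36 ≈ 1.86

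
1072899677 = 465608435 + 607291242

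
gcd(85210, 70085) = 5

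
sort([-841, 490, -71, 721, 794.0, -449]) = [-841, -449, -71, 490, 721, 794.0]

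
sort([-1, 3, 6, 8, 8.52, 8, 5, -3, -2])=[-3, -2, -1, 3, 5, 6, 8, 8, 8.52]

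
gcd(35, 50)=5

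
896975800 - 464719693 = 432256107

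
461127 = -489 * (-943)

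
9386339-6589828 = 2796511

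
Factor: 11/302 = 2^(-1)*11^1*151^(-1) 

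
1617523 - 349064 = 1268459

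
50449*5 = 252245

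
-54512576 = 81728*(-667)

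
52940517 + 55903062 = 108843579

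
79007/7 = 11286 + 5/7 ≈ 11286.71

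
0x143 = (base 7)641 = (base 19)h0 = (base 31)ad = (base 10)323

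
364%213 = 151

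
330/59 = 5+35/59≈5.59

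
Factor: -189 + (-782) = -1*971^1 = -971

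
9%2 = 1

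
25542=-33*(-774)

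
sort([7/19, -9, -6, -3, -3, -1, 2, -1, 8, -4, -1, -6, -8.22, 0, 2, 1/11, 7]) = [-9, -8.22, -6, -6, -4, -3, -3, -1, -1, -1, 0, 1/11, 7/19, 2, 2, 7, 8]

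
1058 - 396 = 662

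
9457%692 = 461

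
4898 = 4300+598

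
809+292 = 1101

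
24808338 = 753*32946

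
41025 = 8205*5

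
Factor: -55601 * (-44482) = 2^1 * 7^1 * 13^2 * 23^1 * 47^1 * 967^1 = 2473243682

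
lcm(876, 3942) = 7884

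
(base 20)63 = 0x7b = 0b1111011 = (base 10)123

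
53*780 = 41340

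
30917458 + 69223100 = 100140558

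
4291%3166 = 1125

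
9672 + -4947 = 4725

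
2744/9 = 304 + 8/9 ≈ 304.89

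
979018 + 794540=1773558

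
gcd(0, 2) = 2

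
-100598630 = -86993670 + -13604960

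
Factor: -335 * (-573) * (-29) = -1 * 3^1 * 5^1 * 29^1 * 67^1 * 191^1 = -5566695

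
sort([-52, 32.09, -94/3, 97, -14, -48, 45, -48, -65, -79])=[-79, -65, -52, -48, -48, -94/3, -14, 32.09, 45, 97]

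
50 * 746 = 37300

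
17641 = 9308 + 8333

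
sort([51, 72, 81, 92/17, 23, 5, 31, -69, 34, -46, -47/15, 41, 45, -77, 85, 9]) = [-77, -69, -46, -47/15, 5, 92/17, 9, 23, 31, 34, 41, 45, 51, 72, 81, 85]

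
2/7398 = 1/3699≈0.000270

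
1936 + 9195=11131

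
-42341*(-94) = 3980054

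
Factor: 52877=11^2 * 19^1 * 23^1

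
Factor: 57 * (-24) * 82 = -1 * 2^4 * 3^2 * 19^1 * 41^1 = -112176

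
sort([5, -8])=[-8, 5]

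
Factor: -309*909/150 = -1*2^(-1)*3^2*5^(-2)*101^1*103^1 = -93627/50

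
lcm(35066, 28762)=2559818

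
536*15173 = 8132728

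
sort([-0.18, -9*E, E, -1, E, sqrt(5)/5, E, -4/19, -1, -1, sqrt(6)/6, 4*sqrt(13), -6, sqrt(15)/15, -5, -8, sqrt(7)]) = [-9*E, -8, -6, -5, -1, -1, -1, -4/19, -0.18, sqrt(15)/15, sqrt(6)/6, sqrt(5)/5, sqrt(7), E, E, E, 4*sqrt(13)]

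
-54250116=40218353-94468469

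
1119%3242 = 1119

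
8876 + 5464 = 14340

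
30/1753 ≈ 0.0171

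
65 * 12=780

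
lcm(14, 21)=42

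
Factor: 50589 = 3^2*7^1*11^1*73^1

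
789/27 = 29 + 2/9 ≈ 29.22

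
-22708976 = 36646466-59355442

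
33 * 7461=246213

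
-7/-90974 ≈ 0.0000769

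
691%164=35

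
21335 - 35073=-13738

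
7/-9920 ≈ -0.000706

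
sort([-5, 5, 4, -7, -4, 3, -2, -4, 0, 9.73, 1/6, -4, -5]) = [-7, -5, -5, -4, -4, -4, -2, 0, 1/6, 3, 4, 5, 9.73]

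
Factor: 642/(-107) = -1 * 2^1 * 3^1 = -6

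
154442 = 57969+96473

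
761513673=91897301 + 669616372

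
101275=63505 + 37770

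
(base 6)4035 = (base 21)205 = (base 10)887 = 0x377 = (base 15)3e2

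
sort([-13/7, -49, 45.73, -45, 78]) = [-49, -45, -13/7, 45.73, 78]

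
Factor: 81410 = 2^1*5^1*7^1*1163^1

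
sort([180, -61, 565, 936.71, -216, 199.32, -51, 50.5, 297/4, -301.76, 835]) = [-301.76, -216, -61, -51, 50.5, 297/4, 180, 199.32, 565, 835, 936.71]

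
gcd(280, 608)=8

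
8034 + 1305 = 9339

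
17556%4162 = 908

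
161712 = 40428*4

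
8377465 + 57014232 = 65391697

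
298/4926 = 149/2463 ≈ 0.0605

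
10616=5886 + 4730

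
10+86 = 96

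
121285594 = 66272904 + 55012690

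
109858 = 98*1121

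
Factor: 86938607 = 7^1 * 29^1 * 461^1 * 929^1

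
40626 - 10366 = 30260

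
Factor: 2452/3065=2^2 * 5^(-1)=4/5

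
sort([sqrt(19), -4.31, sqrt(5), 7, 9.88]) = [-4.31, sqrt(5), sqrt(19), 7, 9.88]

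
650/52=12 + 1/2=12.50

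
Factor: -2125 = -1*5^3*17^1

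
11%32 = 11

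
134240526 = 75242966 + 58997560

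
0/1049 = 0 = 0.00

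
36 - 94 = -58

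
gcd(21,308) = 7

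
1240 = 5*248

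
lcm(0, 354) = 0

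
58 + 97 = 155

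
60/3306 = 10/551 ≈ 0.0181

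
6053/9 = 672 + 5/9 ≈ 672.56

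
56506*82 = 4633492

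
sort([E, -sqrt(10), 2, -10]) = [-10, -sqrt(10), 2, E]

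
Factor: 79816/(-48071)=-1*2^3*11^1*53^(-1)=-88/53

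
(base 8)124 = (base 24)3c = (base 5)314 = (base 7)150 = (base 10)84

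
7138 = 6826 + 312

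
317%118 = 81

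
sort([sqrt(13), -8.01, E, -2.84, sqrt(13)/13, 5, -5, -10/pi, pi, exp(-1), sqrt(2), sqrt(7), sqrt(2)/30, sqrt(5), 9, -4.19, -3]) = [-8.01, -5, -4.19, -10/pi, -3, -2.84, sqrt(2)/30, sqrt(13)/13, exp(-1), sqrt(2), sqrt(5), sqrt(7), E, pi, sqrt(13), 5, 9]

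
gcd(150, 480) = 30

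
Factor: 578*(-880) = -1*2^5*5^1*11^1*17^2 = -508640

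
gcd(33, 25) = 1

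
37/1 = 37 = 37.00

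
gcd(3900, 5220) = 60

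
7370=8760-1390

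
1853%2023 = 1853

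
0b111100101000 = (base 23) 77g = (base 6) 25544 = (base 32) 3p8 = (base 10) 3880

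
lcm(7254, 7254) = 7254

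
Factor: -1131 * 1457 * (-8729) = 3^1 * 7^1 * 13^1 * 29^2 * 31^1 * 43^1 * 47^1 = 14384231043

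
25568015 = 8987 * 2845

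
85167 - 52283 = 32884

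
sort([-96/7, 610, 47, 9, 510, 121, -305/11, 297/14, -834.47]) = [-834.47, -305/11, -96/7, 9, 297/14, 47, 121, 510, 610]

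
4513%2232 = 49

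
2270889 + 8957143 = 11228032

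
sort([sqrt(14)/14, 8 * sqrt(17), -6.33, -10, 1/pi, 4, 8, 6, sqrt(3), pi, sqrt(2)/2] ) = [-10, -6.33, sqrt(14)/14, 1/pi, sqrt(2)/2, sqrt(3), pi, 4, 6, 8, 8 * sqrt(17)] 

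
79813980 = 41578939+38235041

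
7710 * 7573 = 58387830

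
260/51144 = 65/12786 ≈ 0.00508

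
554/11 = 50 + 4/11 ≈ 50.36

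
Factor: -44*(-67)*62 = 2^3*11^1*31^1*67^1 = 182776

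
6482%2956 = 570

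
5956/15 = 397 + 1/15 ≈ 397.07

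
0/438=0=0.00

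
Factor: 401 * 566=2^1 * 283^1 * 401^1=226966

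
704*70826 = 49861504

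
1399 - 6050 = -4651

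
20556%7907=4742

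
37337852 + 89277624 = 126615476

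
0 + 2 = 2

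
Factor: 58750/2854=5^4 * 47^1 * 1427^(-1)=29375/1427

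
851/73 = 11 + 48/73 ≈ 11.66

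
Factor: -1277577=-1*3^2*7^2*2897^1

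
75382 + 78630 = 154012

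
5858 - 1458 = 4400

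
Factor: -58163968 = -1*2^8*127^1*1789^1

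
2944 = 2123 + 821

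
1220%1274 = 1220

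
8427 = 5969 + 2458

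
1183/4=295+3/4=295.75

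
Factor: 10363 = 43^1*241^1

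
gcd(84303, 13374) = 9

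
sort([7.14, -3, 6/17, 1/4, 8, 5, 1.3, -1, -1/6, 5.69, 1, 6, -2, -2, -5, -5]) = [-5, -5, -3, -2, -2, -1, -1/6, 1/4, 6/17, 1, 1.3, 5, 5.69, 6, 7.14, 8]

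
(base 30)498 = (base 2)111100100110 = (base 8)7446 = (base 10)3878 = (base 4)330212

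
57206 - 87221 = -30015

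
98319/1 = 98319 = 98319.00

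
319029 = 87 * 3667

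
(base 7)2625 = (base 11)829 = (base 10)999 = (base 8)1747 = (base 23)1ka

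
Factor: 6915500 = 2^2*5^3*13831^1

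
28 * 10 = 280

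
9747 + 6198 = 15945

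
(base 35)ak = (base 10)370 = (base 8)562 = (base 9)451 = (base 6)1414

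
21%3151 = 21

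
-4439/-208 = 21 + 71/208 ≈ 21.34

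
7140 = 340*21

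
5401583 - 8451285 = -3049702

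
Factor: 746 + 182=2^5*29^1=928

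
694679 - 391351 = 303328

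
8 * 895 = 7160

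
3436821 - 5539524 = -2102703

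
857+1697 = 2554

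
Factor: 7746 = 2^1*3^1*1291^1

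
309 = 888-579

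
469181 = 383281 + 85900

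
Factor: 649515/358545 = 11^(-1)*19^1*41^(-1)*43^1 = 817/451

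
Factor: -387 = -1*3^2*43^1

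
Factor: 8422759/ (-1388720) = -1*2^ (-4)*5^ (-1)*443^1*17359^ (-1)*19013^1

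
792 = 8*99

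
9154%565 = 114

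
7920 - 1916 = 6004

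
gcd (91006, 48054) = 2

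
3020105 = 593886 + 2426219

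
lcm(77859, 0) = 0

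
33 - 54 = -21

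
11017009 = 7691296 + 3325713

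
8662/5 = 1732+2/5 = 1732.40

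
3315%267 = 111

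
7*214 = 1498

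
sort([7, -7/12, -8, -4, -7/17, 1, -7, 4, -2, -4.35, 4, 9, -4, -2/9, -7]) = [-8, -7, -7, -4.35, -4, -4, -2, -7/12, -7/17, -2/9, 1, 4, 4, 7, 9]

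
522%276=246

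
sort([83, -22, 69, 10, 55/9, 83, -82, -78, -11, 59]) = [-82, -78, -22, -11, 55/9, 10, 59, 69, 83, 83]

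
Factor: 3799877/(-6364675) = -1*5^(-2)*23^(-1)*11069^(-1)*3799877^1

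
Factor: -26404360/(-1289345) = 2^3 * 131^1 * 5039^1 * 257869^(-1) = 5280872/257869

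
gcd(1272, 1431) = 159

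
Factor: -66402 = -1*2^1*3^2*7^1*17^1*31^1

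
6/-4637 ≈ -0.00129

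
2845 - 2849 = -4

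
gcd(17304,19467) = 2163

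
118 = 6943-6825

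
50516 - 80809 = -30293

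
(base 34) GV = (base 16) 23F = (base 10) 575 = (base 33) HE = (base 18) 1DH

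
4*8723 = 34892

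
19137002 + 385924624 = 405061626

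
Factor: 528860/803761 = 2^2*5^1*7^(-1)*31^1*199^(-1)*577^(-1)*853^1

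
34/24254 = 17/12127 ≈ 0.00140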